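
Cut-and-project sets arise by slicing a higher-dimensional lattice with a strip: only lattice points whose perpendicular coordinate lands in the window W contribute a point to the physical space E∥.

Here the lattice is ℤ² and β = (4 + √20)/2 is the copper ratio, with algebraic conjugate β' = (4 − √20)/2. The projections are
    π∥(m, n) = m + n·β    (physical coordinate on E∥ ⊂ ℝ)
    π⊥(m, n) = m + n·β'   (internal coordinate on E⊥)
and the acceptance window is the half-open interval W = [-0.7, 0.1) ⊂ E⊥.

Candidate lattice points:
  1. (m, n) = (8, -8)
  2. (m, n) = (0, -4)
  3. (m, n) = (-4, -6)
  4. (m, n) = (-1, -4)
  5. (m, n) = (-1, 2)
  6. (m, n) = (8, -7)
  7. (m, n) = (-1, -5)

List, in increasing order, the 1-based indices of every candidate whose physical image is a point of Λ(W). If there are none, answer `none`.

β' = (4−√20)/2 ≈ -0.23607.
[1] lift (8,-8): star map gives 9.88854; window check -0.7 ≤ 9.88854 < 0.1 is false → out
[2] lift (0,-4): star map gives 0.94427; window check -0.7 ≤ 0.94427 < 0.1 is false → out
[3] lift (-4,-6): star map gives -2.58359; window check -0.7 ≤ -2.58359 < 0.1 is false → out
[4] lift (-1,-4): star map gives -0.05573; window check -0.7 ≤ -0.05573 < 0.1 is true → IN Λ
[5] lift (-1,2): star map gives -1.47214; window check -0.7 ≤ -1.47214 < 0.1 is false → out
[6] lift (8,-7): star map gives 9.65248; window check -0.7 ≤ 9.65248 < 0.1 is false → out
[7] lift (-1,-5): star map gives 0.18034; window check -0.7 ≤ 0.18034 < 0.1 is false → out

4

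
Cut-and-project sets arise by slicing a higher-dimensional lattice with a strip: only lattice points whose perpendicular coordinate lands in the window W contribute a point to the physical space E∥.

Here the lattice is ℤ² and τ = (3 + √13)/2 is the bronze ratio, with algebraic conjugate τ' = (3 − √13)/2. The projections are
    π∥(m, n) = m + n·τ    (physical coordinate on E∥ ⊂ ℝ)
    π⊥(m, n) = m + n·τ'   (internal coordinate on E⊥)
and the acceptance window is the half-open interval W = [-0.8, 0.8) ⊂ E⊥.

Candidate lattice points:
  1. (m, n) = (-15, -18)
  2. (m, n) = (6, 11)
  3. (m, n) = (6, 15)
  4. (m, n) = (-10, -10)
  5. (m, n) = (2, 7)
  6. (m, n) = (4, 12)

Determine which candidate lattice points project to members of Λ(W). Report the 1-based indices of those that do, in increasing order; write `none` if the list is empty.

Numerically τ ≈ 3.3028 and τ' = −1/τ ≈ -0.3028.
#1 (-15,-18): internal coord -15 + (-18)·τ' = -9.5500; -9.5500 ∉ [-0.8, 0.8) → out
#2 (6,11): internal coord 6 + (11)·τ' = +2.6695; +2.6695 ∉ [-0.8, 0.8) → out
#3 (6,15): internal coord 6 + (15)·τ' = +1.4584; +1.4584 ∉ [-0.8, 0.8) → out
#4 (-10,-10): internal coord -10 + (-10)·τ' = -6.9722; -6.9722 ∉ [-0.8, 0.8) → out
#5 (2,7): internal coord 2 + (7)·τ' = -0.1194; -0.1194 ∈ [-0.8, 0.8) → IN Λ
#6 (4,12): internal coord 4 + (12)·τ' = +0.3667; +0.3667 ∈ [-0.8, 0.8) → IN Λ

5, 6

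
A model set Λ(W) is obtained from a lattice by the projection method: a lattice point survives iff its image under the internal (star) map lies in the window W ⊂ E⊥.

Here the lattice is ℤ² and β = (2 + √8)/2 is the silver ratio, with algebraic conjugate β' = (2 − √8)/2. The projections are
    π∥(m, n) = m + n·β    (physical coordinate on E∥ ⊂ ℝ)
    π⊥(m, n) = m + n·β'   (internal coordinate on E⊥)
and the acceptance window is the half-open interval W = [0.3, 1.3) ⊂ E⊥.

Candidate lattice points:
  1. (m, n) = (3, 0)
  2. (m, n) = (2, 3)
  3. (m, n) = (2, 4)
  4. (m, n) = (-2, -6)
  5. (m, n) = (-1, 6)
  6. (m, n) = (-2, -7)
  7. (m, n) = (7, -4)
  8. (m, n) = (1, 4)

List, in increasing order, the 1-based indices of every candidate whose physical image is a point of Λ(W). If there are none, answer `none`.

2, 3, 4, 6

β' = (2−√8)/2 ≈ -0.41421.
[1] lift (3,0): star map gives 3.00000; window check 0.3 ≤ 3.00000 < 1.3 is false → out
[2] lift (2,3): star map gives 0.75736; window check 0.3 ≤ 0.75736 < 1.3 is true → IN Λ
[3] lift (2,4): star map gives 0.34315; window check 0.3 ≤ 0.34315 < 1.3 is true → IN Λ
[4] lift (-2,-6): star map gives 0.48528; window check 0.3 ≤ 0.48528 < 1.3 is true → IN Λ
[5] lift (-1,6): star map gives -3.48528; window check 0.3 ≤ -3.48528 < 1.3 is false → out
[6] lift (-2,-7): star map gives 0.89949; window check 0.3 ≤ 0.89949 < 1.3 is true → IN Λ
[7] lift (7,-4): star map gives 8.65685; window check 0.3 ≤ 8.65685 < 1.3 is false → out
[8] lift (1,4): star map gives -0.65685; window check 0.3 ≤ -0.65685 < 1.3 is false → out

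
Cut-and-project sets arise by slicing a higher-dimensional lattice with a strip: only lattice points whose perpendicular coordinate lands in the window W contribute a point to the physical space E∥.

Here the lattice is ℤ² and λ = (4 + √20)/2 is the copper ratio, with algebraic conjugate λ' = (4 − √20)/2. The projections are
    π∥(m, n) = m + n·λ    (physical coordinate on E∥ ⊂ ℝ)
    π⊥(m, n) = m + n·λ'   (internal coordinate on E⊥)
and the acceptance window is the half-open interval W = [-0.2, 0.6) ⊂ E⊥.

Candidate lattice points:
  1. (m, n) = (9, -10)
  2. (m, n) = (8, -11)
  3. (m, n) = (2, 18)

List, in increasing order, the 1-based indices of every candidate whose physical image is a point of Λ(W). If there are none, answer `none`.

Numerically λ ≈ 4.236068 and λ' = −1/λ ≈ -0.236068.
[1] lift (9,-10): star map gives 11.360680; window check -0.2 ≤ 11.360680 < 0.6 is false → out
[2] lift (8,-11): star map gives 10.596748; window check -0.2 ≤ 10.596748 < 0.6 is false → out
[3] lift (2,18): star map gives -2.249224; window check -0.2 ≤ -2.249224 < 0.6 is false → out

none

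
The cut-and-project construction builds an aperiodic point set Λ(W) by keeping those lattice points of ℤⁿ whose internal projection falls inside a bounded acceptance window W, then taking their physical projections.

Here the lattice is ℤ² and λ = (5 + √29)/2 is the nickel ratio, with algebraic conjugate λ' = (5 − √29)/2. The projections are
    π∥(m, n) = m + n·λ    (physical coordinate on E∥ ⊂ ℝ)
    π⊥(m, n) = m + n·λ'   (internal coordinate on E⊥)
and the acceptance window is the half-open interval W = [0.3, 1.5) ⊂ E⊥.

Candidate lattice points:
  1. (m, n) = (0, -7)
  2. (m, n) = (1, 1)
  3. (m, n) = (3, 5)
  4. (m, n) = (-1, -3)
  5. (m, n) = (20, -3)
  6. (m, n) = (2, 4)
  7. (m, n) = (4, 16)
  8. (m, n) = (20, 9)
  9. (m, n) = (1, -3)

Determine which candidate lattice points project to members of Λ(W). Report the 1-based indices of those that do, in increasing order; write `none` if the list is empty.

Compute λ' = (5−√29)/2 = -0.1926, so π⊥(m,n) = m -0.1926·n.
candidate 1: (m,n)=(0,-7) → π∥ = 0-7·λ ≈ -36.3481, π⊥ = 0-7·λ' ≈ 1.3481 ∈ [0.3, 1.5) ⇒ IN Λ
candidate 2: (m,n)=(1,1) → π∥ = 1+1·λ ≈ 6.1926, π⊥ = 1+1·λ' ≈ 0.8074 ∈ [0.3, 1.5) ⇒ IN Λ
candidate 3: (m,n)=(3,5) → π∥ = 3+5·λ ≈ 28.9629, π⊥ = 3+5·λ' ≈ 2.0371 ∉ [0.3, 1.5) ⇒ out
candidate 4: (m,n)=(-1,-3) → π∥ = -1-3·λ ≈ -16.5777, π⊥ = -1-3·λ' ≈ -0.4223 ∉ [0.3, 1.5) ⇒ out
candidate 5: (m,n)=(20,-3) → π∥ = 20-3·λ ≈ 4.4223, π⊥ = 20-3·λ' ≈ 20.5777 ∉ [0.3, 1.5) ⇒ out
candidate 6: (m,n)=(2,4) → π∥ = 2+4·λ ≈ 22.7703, π⊥ = 2+4·λ' ≈ 1.2297 ∈ [0.3, 1.5) ⇒ IN Λ
candidate 7: (m,n)=(4,16) → π∥ = 4+16·λ ≈ 87.0813, π⊥ = 4+16·λ' ≈ 0.9187 ∈ [0.3, 1.5) ⇒ IN Λ
candidate 8: (m,n)=(20,9) → π∥ = 20+9·λ ≈ 66.7332, π⊥ = 20+9·λ' ≈ 18.2668 ∉ [0.3, 1.5) ⇒ out
candidate 9: (m,n)=(1,-3) → π∥ = 1-3·λ ≈ -14.5777, π⊥ = 1-3·λ' ≈ 1.5777 ∉ [0.3, 1.5) ⇒ out

1, 2, 6, 7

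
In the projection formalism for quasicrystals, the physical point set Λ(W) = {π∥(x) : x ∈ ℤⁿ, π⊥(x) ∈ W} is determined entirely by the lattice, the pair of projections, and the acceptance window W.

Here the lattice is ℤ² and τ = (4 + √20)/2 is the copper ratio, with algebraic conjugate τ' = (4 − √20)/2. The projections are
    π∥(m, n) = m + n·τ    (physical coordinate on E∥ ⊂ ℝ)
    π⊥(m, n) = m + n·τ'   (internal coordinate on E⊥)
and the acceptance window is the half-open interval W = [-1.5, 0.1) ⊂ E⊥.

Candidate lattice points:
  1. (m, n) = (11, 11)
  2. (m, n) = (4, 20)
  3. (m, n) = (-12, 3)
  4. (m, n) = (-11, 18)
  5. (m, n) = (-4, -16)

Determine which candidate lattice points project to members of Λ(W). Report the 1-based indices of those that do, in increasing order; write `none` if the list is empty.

2, 5

τ' = (4−√20)/2 ≈ -0.23607.
#1 (11,11): internal coord 11 + (11)·τ' = +8.40325; +8.40325 ∉ [-1.5, 0.1) → out
#2 (4,20): internal coord 4 + (20)·τ' = -0.72136; -0.72136 ∈ [-1.5, 0.1) → IN Λ
#3 (-12,3): internal coord -12 + (3)·τ' = -12.70820; -12.70820 ∉ [-1.5, 0.1) → out
#4 (-11,18): internal coord -11 + (18)·τ' = -15.24922; -15.24922 ∉ [-1.5, 0.1) → out
#5 (-4,-16): internal coord -4 + (-16)·τ' = -0.22291; -0.22291 ∈ [-1.5, 0.1) → IN Λ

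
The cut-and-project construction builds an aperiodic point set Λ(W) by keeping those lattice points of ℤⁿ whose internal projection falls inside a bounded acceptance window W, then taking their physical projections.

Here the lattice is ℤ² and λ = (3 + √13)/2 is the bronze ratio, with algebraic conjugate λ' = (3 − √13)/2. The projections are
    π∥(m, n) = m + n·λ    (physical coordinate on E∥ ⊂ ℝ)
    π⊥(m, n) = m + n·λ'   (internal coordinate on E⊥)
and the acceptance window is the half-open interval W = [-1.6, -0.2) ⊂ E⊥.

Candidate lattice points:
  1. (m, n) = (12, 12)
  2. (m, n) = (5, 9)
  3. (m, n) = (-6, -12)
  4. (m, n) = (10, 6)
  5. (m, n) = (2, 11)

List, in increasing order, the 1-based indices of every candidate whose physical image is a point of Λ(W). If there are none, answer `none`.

λ' = (3−√13)/2 ≈ -0.302776.
#1 (12,12): internal coord 12 + (12)·λ' = +8.366692; +8.366692 ∉ [-1.6, -0.2) → out
#2 (5,9): internal coord 5 + (9)·λ' = +2.275019; +2.275019 ∉ [-1.6, -0.2) → out
#3 (-6,-12): internal coord -6 + (-12)·λ' = -2.366692; -2.366692 ∉ [-1.6, -0.2) → out
#4 (10,6): internal coord 10 + (6)·λ' = +8.183346; +8.183346 ∉ [-1.6, -0.2) → out
#5 (2,11): internal coord 2 + (11)·λ' = -1.330532; -1.330532 ∈ [-1.6, -0.2) → IN Λ

5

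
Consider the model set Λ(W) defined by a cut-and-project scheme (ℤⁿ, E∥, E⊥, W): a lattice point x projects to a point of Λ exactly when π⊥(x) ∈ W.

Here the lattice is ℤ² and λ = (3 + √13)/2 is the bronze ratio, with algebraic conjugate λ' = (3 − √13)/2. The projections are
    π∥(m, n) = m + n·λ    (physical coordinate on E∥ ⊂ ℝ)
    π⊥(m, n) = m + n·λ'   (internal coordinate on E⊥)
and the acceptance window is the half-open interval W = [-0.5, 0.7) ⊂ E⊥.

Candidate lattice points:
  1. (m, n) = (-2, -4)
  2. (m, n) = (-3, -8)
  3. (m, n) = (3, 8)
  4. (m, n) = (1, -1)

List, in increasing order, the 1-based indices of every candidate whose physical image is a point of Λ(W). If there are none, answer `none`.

λ' = (3−√13)/2 ≈ -0.3028.
[1] lift (-2,-4): star map gives -0.7889; window check -0.5 ≤ -0.7889 < 0.7 is false → out
[2] lift (-3,-8): star map gives -0.5778; window check -0.5 ≤ -0.5778 < 0.7 is false → out
[3] lift (3,8): star map gives 0.5778; window check -0.5 ≤ 0.5778 < 0.7 is true → IN Λ
[4] lift (1,-1): star map gives 1.3028; window check -0.5 ≤ 1.3028 < 0.7 is false → out

3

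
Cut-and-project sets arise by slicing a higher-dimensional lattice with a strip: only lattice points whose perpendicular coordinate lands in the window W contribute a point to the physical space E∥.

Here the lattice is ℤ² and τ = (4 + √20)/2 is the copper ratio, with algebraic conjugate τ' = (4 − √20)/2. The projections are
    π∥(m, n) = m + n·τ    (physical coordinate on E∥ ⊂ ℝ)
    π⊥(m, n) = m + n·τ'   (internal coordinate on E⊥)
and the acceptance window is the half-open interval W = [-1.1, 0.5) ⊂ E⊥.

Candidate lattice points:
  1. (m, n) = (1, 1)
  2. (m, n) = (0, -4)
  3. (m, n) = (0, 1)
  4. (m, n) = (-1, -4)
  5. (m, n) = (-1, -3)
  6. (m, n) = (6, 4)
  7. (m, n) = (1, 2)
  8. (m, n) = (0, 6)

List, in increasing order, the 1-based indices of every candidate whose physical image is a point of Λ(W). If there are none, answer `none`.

τ' = (4−√20)/2 ≈ -0.23607.
[1] lift (1,1): star map gives 0.76393; window check -1.1 ≤ 0.76393 < 0.5 is false → out
[2] lift (0,-4): star map gives 0.94427; window check -1.1 ≤ 0.94427 < 0.5 is false → out
[3] lift (0,1): star map gives -0.23607; window check -1.1 ≤ -0.23607 < 0.5 is true → IN Λ
[4] lift (-1,-4): star map gives -0.05573; window check -1.1 ≤ -0.05573 < 0.5 is true → IN Λ
[5] lift (-1,-3): star map gives -0.29180; window check -1.1 ≤ -0.29180 < 0.5 is true → IN Λ
[6] lift (6,4): star map gives 5.05573; window check -1.1 ≤ 5.05573 < 0.5 is false → out
[7] lift (1,2): star map gives 0.52786; window check -1.1 ≤ 0.52786 < 0.5 is false → out
[8] lift (0,6): star map gives -1.41641; window check -1.1 ≤ -1.41641 < 0.5 is false → out

3, 4, 5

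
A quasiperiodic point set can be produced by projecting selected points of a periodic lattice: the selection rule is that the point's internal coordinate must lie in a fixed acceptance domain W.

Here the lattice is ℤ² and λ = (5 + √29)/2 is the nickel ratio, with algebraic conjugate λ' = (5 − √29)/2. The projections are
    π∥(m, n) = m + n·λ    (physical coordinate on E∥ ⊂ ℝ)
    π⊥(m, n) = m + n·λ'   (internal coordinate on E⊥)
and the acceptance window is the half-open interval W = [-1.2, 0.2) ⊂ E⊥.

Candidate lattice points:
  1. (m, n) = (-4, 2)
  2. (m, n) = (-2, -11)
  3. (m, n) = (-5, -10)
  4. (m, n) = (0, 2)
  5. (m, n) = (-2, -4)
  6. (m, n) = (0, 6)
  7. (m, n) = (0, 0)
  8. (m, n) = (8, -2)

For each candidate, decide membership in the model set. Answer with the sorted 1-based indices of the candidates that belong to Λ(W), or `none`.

2, 4, 6, 7

Compute λ' = (5−√29)/2 = -0.1926, so π⊥(m,n) = m -0.1926·n.
#1 (-4,2): internal coord -4 + (2)·λ' = -4.3852; -4.3852 ∉ [-1.2, 0.2) → out
#2 (-2,-11): internal coord -2 + (-11)·λ' = +0.1184; +0.1184 ∈ [-1.2, 0.2) → IN Λ
#3 (-5,-10): internal coord -5 + (-10)·λ' = -3.0742; -3.0742 ∉ [-1.2, 0.2) → out
#4 (0,2): internal coord 0 + (2)·λ' = -0.3852; -0.3852 ∈ [-1.2, 0.2) → IN Λ
#5 (-2,-4): internal coord -2 + (-4)·λ' = -1.2297; -1.2297 ∉ [-1.2, 0.2) → out
#6 (0,6): internal coord 0 + (6)·λ' = -1.1555; -1.1555 ∈ [-1.2, 0.2) → IN Λ
#7 (0,0): internal coord 0 + (0)·λ' = +0.0000; +0.0000 ∈ [-1.2, 0.2) → IN Λ
#8 (8,-2): internal coord 8 + (-2)·λ' = +8.3852; +8.3852 ∉ [-1.2, 0.2) → out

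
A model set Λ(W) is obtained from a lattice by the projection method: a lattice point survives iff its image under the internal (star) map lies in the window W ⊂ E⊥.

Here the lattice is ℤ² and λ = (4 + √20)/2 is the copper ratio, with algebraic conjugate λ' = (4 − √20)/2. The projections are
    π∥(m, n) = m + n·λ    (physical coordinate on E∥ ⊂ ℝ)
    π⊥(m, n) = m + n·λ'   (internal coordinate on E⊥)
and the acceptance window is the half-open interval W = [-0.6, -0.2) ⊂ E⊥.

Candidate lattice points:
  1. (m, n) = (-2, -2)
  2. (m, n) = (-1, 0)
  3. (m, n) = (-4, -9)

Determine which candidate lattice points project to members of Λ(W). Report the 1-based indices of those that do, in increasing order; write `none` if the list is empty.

none

Compute λ' = (4−√20)/2 = -0.236068, so π⊥(m,n) = m -0.236068·n.
#1 (-2,-2): internal coord -2 + (-2)·λ' = -1.527864; -1.527864 ∉ [-0.6, -0.2) → out
#2 (-1,0): internal coord -1 + (0)·λ' = -1.000000; -1.000000 ∉ [-0.6, -0.2) → out
#3 (-4,-9): internal coord -4 + (-9)·λ' = -1.875388; -1.875388 ∉ [-0.6, -0.2) → out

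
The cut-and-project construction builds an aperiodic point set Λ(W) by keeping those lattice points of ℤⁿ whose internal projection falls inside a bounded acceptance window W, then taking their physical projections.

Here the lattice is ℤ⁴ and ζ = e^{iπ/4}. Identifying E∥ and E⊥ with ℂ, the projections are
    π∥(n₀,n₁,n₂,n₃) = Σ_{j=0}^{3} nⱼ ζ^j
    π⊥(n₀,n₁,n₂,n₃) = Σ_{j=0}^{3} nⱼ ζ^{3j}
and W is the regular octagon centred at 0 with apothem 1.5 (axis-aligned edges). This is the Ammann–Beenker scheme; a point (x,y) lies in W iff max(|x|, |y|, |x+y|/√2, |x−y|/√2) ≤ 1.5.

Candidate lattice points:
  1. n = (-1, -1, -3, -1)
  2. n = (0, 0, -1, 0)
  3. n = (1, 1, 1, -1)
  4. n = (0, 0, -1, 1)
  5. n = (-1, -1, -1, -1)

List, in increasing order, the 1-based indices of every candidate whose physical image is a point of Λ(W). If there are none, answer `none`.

With ζ = e^{iπ/4} the internal vectors are ζ^0,ζ^3,ζ^6,ζ^9.
candidate 1: n = (-1, -1, -3, -1) → π⊥ ≈ (-1.00000, +1.58579); max(|x|,|y|,|x±y|/√2) = 1.82843 > 1.5 ⇒ ∉ W
candidate 2: n = (0, 0, -1, 0) → π⊥ ≈ (+0.00000, +1.00000); max(|x|,|y|,|x±y|/√2) = 1.00000 ≤ 1.5 ⇒ ∈ W
candidate 3: n = (1, 1, 1, -1) → π⊥ ≈ (-0.41421, -1.00000); max(|x|,|y|,|x±y|/√2) = 1.00000 ≤ 1.5 ⇒ ∈ W
candidate 4: n = (0, 0, -1, 1) → π⊥ ≈ (+0.70711, +1.70711); max(|x|,|y|,|x±y|/√2) = 1.70711 > 1.5 ⇒ ∉ W
candidate 5: n = (-1, -1, -1, -1) → π⊥ ≈ (-1.00000, -0.41421); max(|x|,|y|,|x±y|/√2) = 1.00000 ≤ 1.5 ⇒ ∈ W

2, 3, 5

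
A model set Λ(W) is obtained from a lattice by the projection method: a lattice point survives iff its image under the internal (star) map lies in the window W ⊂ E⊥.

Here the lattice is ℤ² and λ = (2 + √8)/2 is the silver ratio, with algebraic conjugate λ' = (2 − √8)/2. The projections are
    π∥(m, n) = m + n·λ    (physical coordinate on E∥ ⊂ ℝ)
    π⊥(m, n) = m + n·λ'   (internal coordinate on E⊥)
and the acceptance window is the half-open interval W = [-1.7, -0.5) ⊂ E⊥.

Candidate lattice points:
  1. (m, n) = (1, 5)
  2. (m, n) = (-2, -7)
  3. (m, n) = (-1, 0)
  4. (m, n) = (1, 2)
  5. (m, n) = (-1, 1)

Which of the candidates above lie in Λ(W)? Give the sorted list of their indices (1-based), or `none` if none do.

Numerically λ ≈ 2.4142 and λ' = −1/λ ≈ -0.4142.
#1 (1,5): internal coord 1 + (5)·λ' = -1.0711; -1.0711 ∈ [-1.7, -0.5) → IN Λ
#2 (-2,-7): internal coord -2 + (-7)·λ' = +0.8995; +0.8995 ∉ [-1.7, -0.5) → out
#3 (-1,0): internal coord -1 + (0)·λ' = -1.0000; -1.0000 ∈ [-1.7, -0.5) → IN Λ
#4 (1,2): internal coord 1 + (2)·λ' = +0.1716; +0.1716 ∉ [-1.7, -0.5) → out
#5 (-1,1): internal coord -1 + (1)·λ' = -1.4142; -1.4142 ∈ [-1.7, -0.5) → IN Λ

1, 3, 5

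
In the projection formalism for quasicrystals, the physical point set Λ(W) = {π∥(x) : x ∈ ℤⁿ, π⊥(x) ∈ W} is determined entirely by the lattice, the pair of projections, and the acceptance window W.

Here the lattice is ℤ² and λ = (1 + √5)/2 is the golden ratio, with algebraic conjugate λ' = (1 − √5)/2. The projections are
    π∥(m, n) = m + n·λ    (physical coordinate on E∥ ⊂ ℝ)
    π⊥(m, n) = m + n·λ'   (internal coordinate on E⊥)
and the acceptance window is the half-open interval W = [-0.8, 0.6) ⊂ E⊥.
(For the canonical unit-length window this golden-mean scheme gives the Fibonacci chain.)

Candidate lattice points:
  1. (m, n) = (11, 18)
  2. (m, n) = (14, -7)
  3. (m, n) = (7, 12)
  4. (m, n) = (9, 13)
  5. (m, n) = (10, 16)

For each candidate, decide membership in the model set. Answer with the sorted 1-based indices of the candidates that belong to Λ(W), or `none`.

λ' = (1−√5)/2 ≈ -0.61803.
#1 (11,18): internal coord 11 + (18)·λ' = -0.12461; -0.12461 ∈ [-0.8, 0.6) → IN Λ
#2 (14,-7): internal coord 14 + (-7)·λ' = +18.32624; +18.32624 ∉ [-0.8, 0.6) → out
#3 (7,12): internal coord 7 + (12)·λ' = -0.41641; -0.41641 ∈ [-0.8, 0.6) → IN Λ
#4 (9,13): internal coord 9 + (13)·λ' = +0.96556; +0.96556 ∉ [-0.8, 0.6) → out
#5 (10,16): internal coord 10 + (16)·λ' = +0.11146; +0.11146 ∈ [-0.8, 0.6) → IN Λ

1, 3, 5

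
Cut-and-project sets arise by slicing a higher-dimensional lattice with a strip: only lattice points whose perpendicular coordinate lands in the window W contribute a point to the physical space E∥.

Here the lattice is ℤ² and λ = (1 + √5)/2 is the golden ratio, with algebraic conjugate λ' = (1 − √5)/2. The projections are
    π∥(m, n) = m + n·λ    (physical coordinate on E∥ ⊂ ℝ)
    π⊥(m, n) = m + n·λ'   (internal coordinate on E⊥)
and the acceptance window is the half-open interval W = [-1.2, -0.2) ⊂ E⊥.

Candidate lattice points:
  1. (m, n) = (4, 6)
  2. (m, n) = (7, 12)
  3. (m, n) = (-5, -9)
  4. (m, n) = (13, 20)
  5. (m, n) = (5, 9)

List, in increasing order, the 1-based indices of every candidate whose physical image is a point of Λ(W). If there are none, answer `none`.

2, 5

λ' = (1−√5)/2 ≈ -0.6180.
candidate 1: (m,n)=(4,6) → π∥ = 4+6·λ ≈ 13.7082, π⊥ = 4+6·λ' ≈ 0.2918 ∉ [-1.2, -0.2) ⇒ out
candidate 2: (m,n)=(7,12) → π∥ = 7+12·λ ≈ 26.4164, π⊥ = 7+12·λ' ≈ -0.4164 ∈ [-1.2, -0.2) ⇒ IN Λ
candidate 3: (m,n)=(-5,-9) → π∥ = -5-9·λ ≈ -19.5623, π⊥ = -5-9·λ' ≈ 0.5623 ∉ [-1.2, -0.2) ⇒ out
candidate 4: (m,n)=(13,20) → π∥ = 13+20·λ ≈ 45.3607, π⊥ = 13+20·λ' ≈ 0.6393 ∉ [-1.2, -0.2) ⇒ out
candidate 5: (m,n)=(5,9) → π∥ = 5+9·λ ≈ 19.5623, π⊥ = 5+9·λ' ≈ -0.5623 ∈ [-1.2, -0.2) ⇒ IN Λ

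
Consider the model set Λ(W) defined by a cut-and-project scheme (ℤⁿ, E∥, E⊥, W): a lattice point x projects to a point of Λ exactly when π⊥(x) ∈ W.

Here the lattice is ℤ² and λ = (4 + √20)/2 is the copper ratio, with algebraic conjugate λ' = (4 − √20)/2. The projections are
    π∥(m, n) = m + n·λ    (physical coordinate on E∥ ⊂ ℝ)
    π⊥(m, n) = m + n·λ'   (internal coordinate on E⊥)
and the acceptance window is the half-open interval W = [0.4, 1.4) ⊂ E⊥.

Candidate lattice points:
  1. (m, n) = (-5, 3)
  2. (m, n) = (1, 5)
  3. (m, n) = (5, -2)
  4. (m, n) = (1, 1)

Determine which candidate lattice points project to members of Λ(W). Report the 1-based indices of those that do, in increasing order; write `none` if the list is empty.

λ' = (4−√20)/2 ≈ -0.236068.
#1 (-5,3): internal coord -5 + (3)·λ' = -5.708204; -5.708204 ∉ [0.4, 1.4) → out
#2 (1,5): internal coord 1 + (5)·λ' = -0.180340; -0.180340 ∉ [0.4, 1.4) → out
#3 (5,-2): internal coord 5 + (-2)·λ' = +5.472136; +5.472136 ∉ [0.4, 1.4) → out
#4 (1,1): internal coord 1 + (1)·λ' = +0.763932; +0.763932 ∈ [0.4, 1.4) → IN Λ

4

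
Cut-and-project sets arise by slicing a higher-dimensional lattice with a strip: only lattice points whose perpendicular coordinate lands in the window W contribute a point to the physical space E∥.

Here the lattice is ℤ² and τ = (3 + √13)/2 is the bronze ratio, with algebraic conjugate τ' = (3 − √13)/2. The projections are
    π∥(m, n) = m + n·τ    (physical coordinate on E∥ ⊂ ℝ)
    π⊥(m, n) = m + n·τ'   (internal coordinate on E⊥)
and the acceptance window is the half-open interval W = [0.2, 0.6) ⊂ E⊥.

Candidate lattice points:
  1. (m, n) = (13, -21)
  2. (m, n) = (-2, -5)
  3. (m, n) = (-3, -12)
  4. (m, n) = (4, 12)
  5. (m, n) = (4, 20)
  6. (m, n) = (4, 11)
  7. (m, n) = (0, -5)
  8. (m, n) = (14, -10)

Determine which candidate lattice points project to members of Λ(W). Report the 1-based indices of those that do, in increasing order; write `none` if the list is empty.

4

τ' = (3−√13)/2 ≈ -0.302776.
candidate 1: (m,n)=(13,-21) → π∥ = 13-21·τ ≈ -56.358288, π⊥ = 13-21·τ' ≈ 19.358288 ∉ [0.2, 0.6) ⇒ out
candidate 2: (m,n)=(-2,-5) → π∥ = -2-5·τ ≈ -18.513878, π⊥ = -2-5·τ' ≈ -0.486122 ∉ [0.2, 0.6) ⇒ out
candidate 3: (m,n)=(-3,-12) → π∥ = -3-12·τ ≈ -42.633308, π⊥ = -3-12·τ' ≈ 0.633308 ∉ [0.2, 0.6) ⇒ out
candidate 4: (m,n)=(4,12) → π∥ = 4+12·τ ≈ 43.633308, π⊥ = 4+12·τ' ≈ 0.366692 ∈ [0.2, 0.6) ⇒ IN Λ
candidate 5: (m,n)=(4,20) → π∥ = 4+20·τ ≈ 70.055513, π⊥ = 4+20·τ' ≈ -2.055513 ∉ [0.2, 0.6) ⇒ out
candidate 6: (m,n)=(4,11) → π∥ = 4+11·τ ≈ 40.330532, π⊥ = 4+11·τ' ≈ 0.669468 ∉ [0.2, 0.6) ⇒ out
candidate 7: (m,n)=(0,-5) → π∥ = 0-5·τ ≈ -16.513878, π⊥ = 0-5·τ' ≈ 1.513878 ∉ [0.2, 0.6) ⇒ out
candidate 8: (m,n)=(14,-10) → π∥ = 14-10·τ ≈ -19.027756, π⊥ = 14-10·τ' ≈ 17.027756 ∉ [0.2, 0.6) ⇒ out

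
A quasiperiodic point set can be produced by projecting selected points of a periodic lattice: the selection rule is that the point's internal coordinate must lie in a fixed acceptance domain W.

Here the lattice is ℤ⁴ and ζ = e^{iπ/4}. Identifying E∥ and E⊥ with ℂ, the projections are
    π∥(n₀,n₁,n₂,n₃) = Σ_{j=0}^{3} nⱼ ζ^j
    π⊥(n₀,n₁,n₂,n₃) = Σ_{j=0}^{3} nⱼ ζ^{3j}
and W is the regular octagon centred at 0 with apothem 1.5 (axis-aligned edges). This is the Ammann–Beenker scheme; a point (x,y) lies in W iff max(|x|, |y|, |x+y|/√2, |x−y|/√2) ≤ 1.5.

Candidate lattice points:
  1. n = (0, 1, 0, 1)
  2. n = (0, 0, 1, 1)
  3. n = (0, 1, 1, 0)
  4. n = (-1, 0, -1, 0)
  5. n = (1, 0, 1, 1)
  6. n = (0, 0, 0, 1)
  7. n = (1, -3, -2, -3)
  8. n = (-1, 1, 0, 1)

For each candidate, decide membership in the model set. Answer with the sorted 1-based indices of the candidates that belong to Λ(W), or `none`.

With ζ = e^{iπ/4} the internal vectors are ζ^0,ζ^3,ζ^6,ζ^9.
#1 (0, 1, 0, 1): internal (0.000000, 1.414214); octagon support 1.414214 vs apothem 1.5 → ∈ W
#2 (0, 0, 1, 1): internal (0.707107, -0.292893); octagon support 0.707107 vs apothem 1.5 → ∈ W
#3 (0, 1, 1, 0): internal (-0.707107, -0.292893); octagon support 0.707107 vs apothem 1.5 → ∈ W
#4 (-1, 0, -1, 0): internal (-1.000000, 1.000000); octagon support 1.414214 vs apothem 1.5 → ∈ W
#5 (1, 0, 1, 1): internal (1.707107, -0.292893); octagon support 1.707107 vs apothem 1.5 → ∉ W
#6 (0, 0, 0, 1): internal (0.707107, 0.707107); octagon support 1.000000 vs apothem 1.5 → ∈ W
#7 (1, -3, -2, -3): internal (1.000000, -2.242641); octagon support 2.292893 vs apothem 1.5 → ∉ W
#8 (-1, 1, 0, 1): internal (-1.000000, 1.414214); octagon support 1.707107 vs apothem 1.5 → ∉ W

1, 2, 3, 4, 6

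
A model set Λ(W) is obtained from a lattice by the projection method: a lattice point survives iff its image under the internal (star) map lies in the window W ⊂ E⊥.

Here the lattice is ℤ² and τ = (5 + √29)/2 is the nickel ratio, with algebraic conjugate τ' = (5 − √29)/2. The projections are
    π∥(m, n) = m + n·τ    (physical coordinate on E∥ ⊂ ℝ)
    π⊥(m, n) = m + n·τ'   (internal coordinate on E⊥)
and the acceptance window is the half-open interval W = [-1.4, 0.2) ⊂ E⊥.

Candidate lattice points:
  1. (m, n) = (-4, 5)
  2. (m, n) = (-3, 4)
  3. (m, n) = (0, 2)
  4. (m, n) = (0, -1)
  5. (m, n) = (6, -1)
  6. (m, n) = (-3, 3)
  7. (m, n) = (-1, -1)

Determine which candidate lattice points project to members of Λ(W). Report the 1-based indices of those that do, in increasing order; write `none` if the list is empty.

τ' = (5−√29)/2 ≈ -0.19258.
#1 (-4,5): internal coord -4 + (5)·τ' = -4.96291; -4.96291 ∉ [-1.4, 0.2) → out
#2 (-3,4): internal coord -3 + (4)·τ' = -3.77033; -3.77033 ∉ [-1.4, 0.2) → out
#3 (0,2): internal coord 0 + (2)·τ' = -0.38516; -0.38516 ∈ [-1.4, 0.2) → IN Λ
#4 (0,-1): internal coord 0 + (-1)·τ' = +0.19258; +0.19258 ∈ [-1.4, 0.2) → IN Λ
#5 (6,-1): internal coord 6 + (-1)·τ' = +6.19258; +6.19258 ∉ [-1.4, 0.2) → out
#6 (-3,3): internal coord -3 + (3)·τ' = -3.57775; -3.57775 ∉ [-1.4, 0.2) → out
#7 (-1,-1): internal coord -1 + (-1)·τ' = -0.80742; -0.80742 ∈ [-1.4, 0.2) → IN Λ

3, 4, 7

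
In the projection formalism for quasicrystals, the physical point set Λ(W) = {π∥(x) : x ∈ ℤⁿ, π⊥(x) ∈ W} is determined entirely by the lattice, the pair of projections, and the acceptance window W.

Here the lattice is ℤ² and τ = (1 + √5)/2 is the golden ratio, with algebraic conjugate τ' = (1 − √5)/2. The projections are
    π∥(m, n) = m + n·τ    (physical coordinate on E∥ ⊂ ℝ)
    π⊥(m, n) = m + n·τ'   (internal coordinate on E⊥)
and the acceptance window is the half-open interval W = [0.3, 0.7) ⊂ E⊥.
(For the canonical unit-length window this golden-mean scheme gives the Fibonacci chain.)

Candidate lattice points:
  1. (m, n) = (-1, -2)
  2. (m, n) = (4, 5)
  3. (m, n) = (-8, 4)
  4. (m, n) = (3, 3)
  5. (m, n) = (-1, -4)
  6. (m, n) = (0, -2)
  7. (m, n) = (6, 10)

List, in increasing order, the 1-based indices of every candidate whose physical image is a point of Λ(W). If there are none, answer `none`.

Numerically τ ≈ 1.61803 and τ' = −1/τ ≈ -0.61803.
#1 (-1,-2): internal coord -1 + (-2)·τ' = +0.23607; +0.23607 ∉ [0.3, 0.7) → out
#2 (4,5): internal coord 4 + (5)·τ' = +0.90983; +0.90983 ∉ [0.3, 0.7) → out
#3 (-8,4): internal coord -8 + (4)·τ' = -10.47214; -10.47214 ∉ [0.3, 0.7) → out
#4 (3,3): internal coord 3 + (3)·τ' = +1.14590; +1.14590 ∉ [0.3, 0.7) → out
#5 (-1,-4): internal coord -1 + (-4)·τ' = +1.47214; +1.47214 ∉ [0.3, 0.7) → out
#6 (0,-2): internal coord 0 + (-2)·τ' = +1.23607; +1.23607 ∉ [0.3, 0.7) → out
#7 (6,10): internal coord 6 + (10)·τ' = -0.18034; -0.18034 ∉ [0.3, 0.7) → out

none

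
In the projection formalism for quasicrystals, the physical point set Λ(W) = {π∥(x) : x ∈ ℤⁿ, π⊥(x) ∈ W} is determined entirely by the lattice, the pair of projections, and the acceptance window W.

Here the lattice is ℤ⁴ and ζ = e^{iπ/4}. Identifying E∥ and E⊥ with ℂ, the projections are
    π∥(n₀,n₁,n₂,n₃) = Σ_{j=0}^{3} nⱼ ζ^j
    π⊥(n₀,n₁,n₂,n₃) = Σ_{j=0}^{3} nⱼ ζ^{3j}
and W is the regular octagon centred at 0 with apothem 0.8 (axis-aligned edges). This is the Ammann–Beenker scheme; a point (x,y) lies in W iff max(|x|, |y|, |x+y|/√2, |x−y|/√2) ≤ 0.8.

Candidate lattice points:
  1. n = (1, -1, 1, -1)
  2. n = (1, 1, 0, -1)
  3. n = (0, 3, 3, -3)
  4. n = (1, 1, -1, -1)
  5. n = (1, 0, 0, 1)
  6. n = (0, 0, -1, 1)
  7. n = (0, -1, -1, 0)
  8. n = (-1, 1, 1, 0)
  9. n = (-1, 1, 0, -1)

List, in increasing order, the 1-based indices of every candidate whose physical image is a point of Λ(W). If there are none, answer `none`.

Internal map: ζ^{3j} for j=0..3 gives (1,0), (−√2/2,√2/2), (0,−1), (√2/2,√2/2).
#1 (1, -1, 1, -1): internal (1.00000, -2.41421); octagon support 2.41421 vs apothem 0.8 → ∉ W
#2 (1, 1, 0, -1): internal (-0.41421, 0.00000); octagon support 0.41421 vs apothem 0.8 → ∈ W
#3 (0, 3, 3, -3): internal (-4.24264, -3.00000); octagon support 5.12132 vs apothem 0.8 → ∉ W
#4 (1, 1, -1, -1): internal (-0.41421, 1.00000); octagon support 1.00000 vs apothem 0.8 → ∉ W
#5 (1, 0, 0, 1): internal (1.70711, 0.70711); octagon support 1.70711 vs apothem 0.8 → ∉ W
#6 (0, 0, -1, 1): internal (0.70711, 1.70711); octagon support 1.70711 vs apothem 0.8 → ∉ W
#7 (0, -1, -1, 0): internal (0.70711, 0.29289); octagon support 0.70711 vs apothem 0.8 → ∈ W
#8 (-1, 1, 1, 0): internal (-1.70711, -0.29289); octagon support 1.70711 vs apothem 0.8 → ∉ W
#9 (-1, 1, 0, -1): internal (-2.41421, 0.00000); octagon support 2.41421 vs apothem 0.8 → ∉ W

2, 7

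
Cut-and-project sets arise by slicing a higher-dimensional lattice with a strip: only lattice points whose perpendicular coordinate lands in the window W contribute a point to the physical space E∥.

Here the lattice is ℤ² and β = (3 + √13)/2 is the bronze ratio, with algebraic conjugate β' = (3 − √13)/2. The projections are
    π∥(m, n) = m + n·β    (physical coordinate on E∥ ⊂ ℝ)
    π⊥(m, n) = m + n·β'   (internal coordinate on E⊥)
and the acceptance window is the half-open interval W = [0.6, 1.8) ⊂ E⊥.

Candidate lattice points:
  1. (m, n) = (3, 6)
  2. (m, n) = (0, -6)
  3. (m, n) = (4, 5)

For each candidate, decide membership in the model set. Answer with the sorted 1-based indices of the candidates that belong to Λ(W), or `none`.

Numerically β ≈ 3.30278 and β' = −1/β ≈ -0.30278.
[1] lift (3,6): star map gives 1.18335; window check 0.6 ≤ 1.18335 < 1.8 is true → IN Λ
[2] lift (0,-6): star map gives 1.81665; window check 0.6 ≤ 1.81665 < 1.8 is false → out
[3] lift (4,5): star map gives 2.48612; window check 0.6 ≤ 2.48612 < 1.8 is false → out

1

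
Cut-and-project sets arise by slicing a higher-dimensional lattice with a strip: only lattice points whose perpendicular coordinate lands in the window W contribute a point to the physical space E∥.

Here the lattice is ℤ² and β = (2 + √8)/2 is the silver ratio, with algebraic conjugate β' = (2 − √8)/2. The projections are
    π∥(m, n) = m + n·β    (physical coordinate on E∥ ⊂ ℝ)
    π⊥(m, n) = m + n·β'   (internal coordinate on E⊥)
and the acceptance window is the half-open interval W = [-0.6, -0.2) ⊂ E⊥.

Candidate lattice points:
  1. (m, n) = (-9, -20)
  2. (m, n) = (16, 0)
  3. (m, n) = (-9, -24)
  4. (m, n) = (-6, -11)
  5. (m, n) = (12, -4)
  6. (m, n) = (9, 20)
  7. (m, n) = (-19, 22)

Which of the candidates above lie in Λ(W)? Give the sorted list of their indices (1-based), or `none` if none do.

none

β' = (2−√8)/2 ≈ -0.414214.
candidate 1: (m,n)=(-9,-20) → π∥ = -9-20·β ≈ -57.284271, π⊥ = -9-20·β' ≈ -0.715729 ∉ [-0.6, -0.2) ⇒ out
candidate 2: (m,n)=(16,0) → π∥ = 16+0·β ≈ 16.000000, π⊥ = 16+0·β' ≈ 16.000000 ∉ [-0.6, -0.2) ⇒ out
candidate 3: (m,n)=(-9,-24) → π∥ = -9-24·β ≈ -66.941125, π⊥ = -9-24·β' ≈ 0.941125 ∉ [-0.6, -0.2) ⇒ out
candidate 4: (m,n)=(-6,-11) → π∥ = -6-11·β ≈ -32.556349, π⊥ = -6-11·β' ≈ -1.443651 ∉ [-0.6, -0.2) ⇒ out
candidate 5: (m,n)=(12,-4) → π∥ = 12-4·β ≈ 2.343146, π⊥ = 12-4·β' ≈ 13.656854 ∉ [-0.6, -0.2) ⇒ out
candidate 6: (m,n)=(9,20) → π∥ = 9+20·β ≈ 57.284271, π⊥ = 9+20·β' ≈ 0.715729 ∉ [-0.6, -0.2) ⇒ out
candidate 7: (m,n)=(-19,22) → π∥ = -19+22·β ≈ 34.112698, π⊥ = -19+22·β' ≈ -28.112698 ∉ [-0.6, -0.2) ⇒ out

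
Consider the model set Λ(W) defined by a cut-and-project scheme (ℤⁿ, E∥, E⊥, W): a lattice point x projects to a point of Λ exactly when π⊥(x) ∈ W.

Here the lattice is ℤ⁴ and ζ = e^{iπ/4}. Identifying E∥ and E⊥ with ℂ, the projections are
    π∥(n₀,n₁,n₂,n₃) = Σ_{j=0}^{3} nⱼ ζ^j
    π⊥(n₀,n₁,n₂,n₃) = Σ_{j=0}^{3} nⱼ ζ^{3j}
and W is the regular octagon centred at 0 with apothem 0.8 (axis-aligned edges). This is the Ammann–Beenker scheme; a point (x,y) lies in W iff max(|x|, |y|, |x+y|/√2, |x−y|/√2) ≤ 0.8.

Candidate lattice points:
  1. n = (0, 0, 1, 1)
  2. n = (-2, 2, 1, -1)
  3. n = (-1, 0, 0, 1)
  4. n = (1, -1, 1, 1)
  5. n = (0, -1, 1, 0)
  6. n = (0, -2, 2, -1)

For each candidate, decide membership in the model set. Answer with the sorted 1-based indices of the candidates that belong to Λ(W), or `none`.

With ζ = e^{iπ/4} the internal vectors are ζ^0,ζ^3,ζ^6,ζ^9.
#1 (0, 0, 1, 1): internal (0.707107, -0.292893); octagon support 0.707107 vs apothem 0.8 → ∈ W
#2 (-2, 2, 1, -1): internal (-4.121320, -0.292893); octagon support 4.121320 vs apothem 0.8 → ∉ W
#3 (-1, 0, 0, 1): internal (-0.292893, 0.707107); octagon support 0.707107 vs apothem 0.8 → ∈ W
#4 (1, -1, 1, 1): internal (2.414214, -1.000000); octagon support 2.414214 vs apothem 0.8 → ∉ W
#5 (0, -1, 1, 0): internal (0.707107, -1.707107); octagon support 1.707107 vs apothem 0.8 → ∉ W
#6 (0, -2, 2, -1): internal (0.707107, -4.121320); octagon support 4.121320 vs apothem 0.8 → ∉ W

1, 3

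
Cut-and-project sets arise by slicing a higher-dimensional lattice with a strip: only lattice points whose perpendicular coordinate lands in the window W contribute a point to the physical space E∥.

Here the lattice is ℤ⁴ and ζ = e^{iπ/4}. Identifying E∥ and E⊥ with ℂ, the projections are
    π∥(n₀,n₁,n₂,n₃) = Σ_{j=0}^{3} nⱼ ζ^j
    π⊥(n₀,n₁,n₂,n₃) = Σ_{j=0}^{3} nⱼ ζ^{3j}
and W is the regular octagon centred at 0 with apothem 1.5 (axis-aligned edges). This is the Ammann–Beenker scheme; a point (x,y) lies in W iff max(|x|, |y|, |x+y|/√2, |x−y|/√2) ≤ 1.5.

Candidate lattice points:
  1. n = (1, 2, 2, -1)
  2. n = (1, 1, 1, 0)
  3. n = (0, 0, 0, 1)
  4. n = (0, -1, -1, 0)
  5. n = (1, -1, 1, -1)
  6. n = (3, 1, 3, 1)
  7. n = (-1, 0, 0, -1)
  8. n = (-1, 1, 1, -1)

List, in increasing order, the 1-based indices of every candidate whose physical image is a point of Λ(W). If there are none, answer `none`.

π⊥(n) = n₀ + n₁ζ³ + n₂ζ⁶ + n₃ζ⁹ where ζ = e^{iπ/4}.
candidate 1: n = (1, 2, 2, -1) → π⊥ ≈ (-1.121320, -1.292893); max(|x|,|y|,|x±y|/√2) = 1.707107 > 1.5 ⇒ ∉ W
candidate 2: n = (1, 1, 1, 0) → π⊥ ≈ (+0.292893, -0.292893); max(|x|,|y|,|x±y|/√2) = 0.414214 ≤ 1.5 ⇒ ∈ W
candidate 3: n = (0, 0, 0, 1) → π⊥ ≈ (+0.707107, +0.707107); max(|x|,|y|,|x±y|/√2) = 1.000000 ≤ 1.5 ⇒ ∈ W
candidate 4: n = (0, -1, -1, 0) → π⊥ ≈ (+0.707107, +0.292893); max(|x|,|y|,|x±y|/√2) = 0.707107 ≤ 1.5 ⇒ ∈ W
candidate 5: n = (1, -1, 1, -1) → π⊥ ≈ (+1.000000, -2.414214); max(|x|,|y|,|x±y|/√2) = 2.414214 > 1.5 ⇒ ∉ W
candidate 6: n = (3, 1, 3, 1) → π⊥ ≈ (+3.000000, -1.585786); max(|x|,|y|,|x±y|/√2) = 3.242641 > 1.5 ⇒ ∉ W
candidate 7: n = (-1, 0, 0, -1) → π⊥ ≈ (-1.707107, -0.707107); max(|x|,|y|,|x±y|/√2) = 1.707107 > 1.5 ⇒ ∉ W
candidate 8: n = (-1, 1, 1, -1) → π⊥ ≈ (-2.414214, -1.000000); max(|x|,|y|,|x±y|/√2) = 2.414214 > 1.5 ⇒ ∉ W

2, 3, 4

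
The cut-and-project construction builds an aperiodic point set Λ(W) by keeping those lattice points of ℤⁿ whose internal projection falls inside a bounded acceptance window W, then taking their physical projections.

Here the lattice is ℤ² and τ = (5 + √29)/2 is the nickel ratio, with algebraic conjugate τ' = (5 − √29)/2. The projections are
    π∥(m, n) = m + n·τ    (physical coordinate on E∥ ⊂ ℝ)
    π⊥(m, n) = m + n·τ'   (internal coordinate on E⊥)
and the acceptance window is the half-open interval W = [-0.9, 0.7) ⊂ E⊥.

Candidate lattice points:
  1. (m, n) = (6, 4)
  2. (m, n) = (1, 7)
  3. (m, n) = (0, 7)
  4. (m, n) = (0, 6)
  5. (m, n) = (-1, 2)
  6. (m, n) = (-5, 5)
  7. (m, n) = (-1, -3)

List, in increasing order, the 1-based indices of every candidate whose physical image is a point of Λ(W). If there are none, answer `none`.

2, 7

τ' = (5−√29)/2 ≈ -0.19258.
candidate 1: (m,n)=(6,4) → π∥ = 6+4·τ ≈ 26.77033, π⊥ = 6+4·τ' ≈ 5.22967 ∉ [-0.9, 0.7) ⇒ out
candidate 2: (m,n)=(1,7) → π∥ = 1+7·τ ≈ 37.34808, π⊥ = 1+7·τ' ≈ -0.34808 ∈ [-0.9, 0.7) ⇒ IN Λ
candidate 3: (m,n)=(0,7) → π∥ = 0+7·τ ≈ 36.34808, π⊥ = 0+7·τ' ≈ -1.34808 ∉ [-0.9, 0.7) ⇒ out
candidate 4: (m,n)=(0,6) → π∥ = 0+6·τ ≈ 31.15549, π⊥ = 0+6·τ' ≈ -1.15549 ∉ [-0.9, 0.7) ⇒ out
candidate 5: (m,n)=(-1,2) → π∥ = -1+2·τ ≈ 9.38516, π⊥ = -1+2·τ' ≈ -1.38516 ∉ [-0.9, 0.7) ⇒ out
candidate 6: (m,n)=(-5,5) → π∥ = -5+5·τ ≈ 20.96291, π⊥ = -5+5·τ' ≈ -5.96291 ∉ [-0.9, 0.7) ⇒ out
candidate 7: (m,n)=(-1,-3) → π∥ = -1-3·τ ≈ -16.57775, π⊥ = -1-3·τ' ≈ -0.42225 ∈ [-0.9, 0.7) ⇒ IN Λ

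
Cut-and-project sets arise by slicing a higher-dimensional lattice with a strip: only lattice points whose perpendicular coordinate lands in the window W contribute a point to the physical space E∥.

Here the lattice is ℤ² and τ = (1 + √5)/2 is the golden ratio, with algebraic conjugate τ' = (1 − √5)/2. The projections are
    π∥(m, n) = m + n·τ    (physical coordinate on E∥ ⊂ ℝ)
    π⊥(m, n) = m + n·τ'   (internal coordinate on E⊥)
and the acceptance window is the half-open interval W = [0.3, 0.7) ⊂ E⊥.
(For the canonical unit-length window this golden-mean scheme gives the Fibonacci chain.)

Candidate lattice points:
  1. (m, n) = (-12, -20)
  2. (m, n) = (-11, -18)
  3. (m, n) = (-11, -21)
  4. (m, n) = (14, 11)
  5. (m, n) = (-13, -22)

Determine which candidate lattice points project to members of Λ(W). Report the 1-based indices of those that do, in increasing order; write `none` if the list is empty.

Compute τ' = (1−√5)/2 = -0.618034, so π⊥(m,n) = m -0.618034·n.
[1] lift (-12,-20): star map gives 0.360680; window check 0.3 ≤ 0.360680 < 0.7 is true → IN Λ
[2] lift (-11,-18): star map gives 0.124612; window check 0.3 ≤ 0.124612 < 0.7 is false → out
[3] lift (-11,-21): star map gives 1.978714; window check 0.3 ≤ 1.978714 < 0.7 is false → out
[4] lift (14,11): star map gives 7.201626; window check 0.3 ≤ 7.201626 < 0.7 is false → out
[5] lift (-13,-22): star map gives 0.596748; window check 0.3 ≤ 0.596748 < 0.7 is true → IN Λ

1, 5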